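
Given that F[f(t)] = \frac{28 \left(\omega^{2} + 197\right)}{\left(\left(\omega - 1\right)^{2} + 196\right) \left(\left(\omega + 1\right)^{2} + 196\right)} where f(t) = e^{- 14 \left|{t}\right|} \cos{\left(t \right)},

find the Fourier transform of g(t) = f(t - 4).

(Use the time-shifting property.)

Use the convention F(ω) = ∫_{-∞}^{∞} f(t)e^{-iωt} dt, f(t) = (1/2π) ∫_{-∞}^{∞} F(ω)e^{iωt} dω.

F[g](ω) = \frac{28 \left(\omega^{2} + 197\right) e^{- 4 i \omega}}{\omega^{4} + 390 \omega^{2} + 38809}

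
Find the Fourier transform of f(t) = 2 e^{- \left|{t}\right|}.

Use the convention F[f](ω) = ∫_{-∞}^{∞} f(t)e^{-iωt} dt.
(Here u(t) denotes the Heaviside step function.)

F(ω) = \frac{4}{\omega^{2} + 1}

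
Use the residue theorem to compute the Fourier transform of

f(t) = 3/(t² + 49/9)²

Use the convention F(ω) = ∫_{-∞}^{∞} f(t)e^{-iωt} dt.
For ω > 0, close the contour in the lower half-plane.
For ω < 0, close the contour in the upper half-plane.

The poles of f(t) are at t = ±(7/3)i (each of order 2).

Let g(z) = f(z)e^{-iωz}; for large |z| the factor e^{-iωz} decays in the lower half-plane when ω > 0 and in the upper half-plane when ω < 0.

Case ω > 0 (lower half-plane, clockwise contour ⇒ F(ω) = -2πi·ΣRes):
  Res_{z = - \frac{7 i}{3}} g(z) = \frac{27 i \left(7 \omega + 3\right) e^{- \frac{7 \omega}{3}}}{1372} (pole of order 2)
  F(ω) = -2πi·ΣRes = \frac{27 \pi \left(7 \omega + 3\right) e^{- \frac{7 \omega}{3}}}{686}

Case ω < 0 (upper half-plane, counterclockwise contour ⇒ F(ω) = +2πi·ΣRes):
  Res_{z = \frac{7 i}{3}} g(z) = \frac{27 i \left(7 \omega - 3\right) e^{\frac{7 \omega}{3}}}{1372} (pole of order 2)
  F(ω) = 2πi·ΣRes = \frac{27 \pi \left(3 - 7 \omega\right) e^{\frac{7 \omega}{3}}}{686}

Both cases combine into a single formula in |ω|:

F(ω) = \frac{27 \pi \left(7 \left|{\omega}\right| + 3\right) e^{- \frac{7 \left|{\omega}\right|}{3}}}{686}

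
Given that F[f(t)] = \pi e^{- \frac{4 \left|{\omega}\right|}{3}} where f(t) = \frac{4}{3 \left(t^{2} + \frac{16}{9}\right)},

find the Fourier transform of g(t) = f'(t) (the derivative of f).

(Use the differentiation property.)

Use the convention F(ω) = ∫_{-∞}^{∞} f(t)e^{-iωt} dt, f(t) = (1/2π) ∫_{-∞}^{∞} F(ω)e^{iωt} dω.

F[g](ω) = i \pi \omega e^{- \frac{4 \left|{\omega}\right|}{3}}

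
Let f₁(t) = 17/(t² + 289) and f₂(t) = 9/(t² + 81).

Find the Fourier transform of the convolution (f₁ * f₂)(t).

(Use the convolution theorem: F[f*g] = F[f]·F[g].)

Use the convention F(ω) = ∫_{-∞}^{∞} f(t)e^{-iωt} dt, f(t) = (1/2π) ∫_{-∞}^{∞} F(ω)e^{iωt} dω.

F[f₁*f₂](ω) = \pi^{2} e^{- 26 \left|{\omega}\right|}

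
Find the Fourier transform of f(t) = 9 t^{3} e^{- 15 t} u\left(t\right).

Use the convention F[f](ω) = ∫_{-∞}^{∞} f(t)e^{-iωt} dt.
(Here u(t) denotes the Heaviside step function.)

F(ω) = \frac{54}{\left(i \omega + 15\right)^{4}}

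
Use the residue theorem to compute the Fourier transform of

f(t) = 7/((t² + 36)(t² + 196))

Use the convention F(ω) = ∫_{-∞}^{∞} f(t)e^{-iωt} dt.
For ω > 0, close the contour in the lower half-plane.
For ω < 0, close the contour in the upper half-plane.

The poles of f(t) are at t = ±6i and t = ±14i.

Let g(z) = f(z)e^{-iωz}; for large |z| the factor e^{-iωz} decays in the lower half-plane when ω > 0 and in the upper half-plane when ω < 0.

Case ω > 0 (lower half-plane, clockwise contour ⇒ F(ω) = -2πi·ΣRes):
  Res_{z = - 6 i} g(z) = \frac{7 i e^{- 6 \omega}}{1920}
  Res_{z = - 14 i} g(z) = - \frac{i e^{- 14 \omega}}{640}
  F(ω) = -2πi·ΣRes = \frac{\pi \left(7 e^{8 \omega} - 3\right) e^{- 14 \omega}}{960}

Case ω < 0 (upper half-plane, counterclockwise contour ⇒ F(ω) = +2πi·ΣRes):
  Res_{z = 6 i} g(z) = - \frac{7 i e^{6 \omega}}{1920}
  Res_{z = 14 i} g(z) = \frac{i e^{14 \omega}}{640}
  F(ω) = 2πi·ΣRes = \frac{\pi \left(7 - 3 e^{8 \omega}\right) e^{6 \omega}}{960}

Both cases combine into a single formula in |ω|:

F(ω) = \frac{\pi \left(7 e^{8 \left|{\omega}\right|} - 3\right) e^{- 14 \left|{\omega}\right|}}{960}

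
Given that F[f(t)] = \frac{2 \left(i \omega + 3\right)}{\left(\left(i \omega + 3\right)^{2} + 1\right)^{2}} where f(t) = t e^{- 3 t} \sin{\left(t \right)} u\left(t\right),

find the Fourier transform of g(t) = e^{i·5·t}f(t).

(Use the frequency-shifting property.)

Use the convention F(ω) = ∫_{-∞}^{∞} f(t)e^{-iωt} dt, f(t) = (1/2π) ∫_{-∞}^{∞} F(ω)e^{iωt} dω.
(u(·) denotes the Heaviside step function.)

F[g](ω) = \frac{2 \left(i \left(\omega - 5\right) + 3\right)}{\left(\left(i \left(\omega - 5\right) + 3\right)^{2} + 1\right)^{2}}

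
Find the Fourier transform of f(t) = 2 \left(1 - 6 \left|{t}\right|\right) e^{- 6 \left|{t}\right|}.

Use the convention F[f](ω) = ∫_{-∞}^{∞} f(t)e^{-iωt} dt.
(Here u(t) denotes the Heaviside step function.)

F(ω) = \frac{48 \omega^{2}}{\left(\omega^{2} + 36\right)^{2}}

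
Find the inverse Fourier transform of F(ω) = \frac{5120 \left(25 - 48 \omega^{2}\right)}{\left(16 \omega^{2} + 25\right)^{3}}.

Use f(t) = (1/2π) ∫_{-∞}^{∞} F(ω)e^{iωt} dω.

f(t) = 4 t^{2} e^{- \frac{5 \left|{t}\right|}{4}}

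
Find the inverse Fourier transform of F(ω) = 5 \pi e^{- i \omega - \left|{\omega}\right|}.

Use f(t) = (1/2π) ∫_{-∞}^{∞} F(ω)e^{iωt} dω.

f(t) = \frac{5}{\left(t - 1\right)^{2} + 1}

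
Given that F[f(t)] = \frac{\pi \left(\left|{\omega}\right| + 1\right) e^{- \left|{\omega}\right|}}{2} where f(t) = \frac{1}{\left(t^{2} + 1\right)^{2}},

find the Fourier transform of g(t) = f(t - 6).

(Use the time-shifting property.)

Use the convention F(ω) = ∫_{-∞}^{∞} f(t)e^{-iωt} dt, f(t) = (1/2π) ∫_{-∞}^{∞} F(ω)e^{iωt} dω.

F[g](ω) = \frac{\pi \left(\left|{\omega}\right| + 1\right) e^{- 6 i \omega - \left|{\omega}\right|}}{2}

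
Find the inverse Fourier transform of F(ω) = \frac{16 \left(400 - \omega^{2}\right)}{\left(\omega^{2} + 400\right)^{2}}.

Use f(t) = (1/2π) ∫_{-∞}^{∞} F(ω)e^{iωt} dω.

f(t) = 8 e^{- 20 \left|{t}\right|} \left|{t}\right|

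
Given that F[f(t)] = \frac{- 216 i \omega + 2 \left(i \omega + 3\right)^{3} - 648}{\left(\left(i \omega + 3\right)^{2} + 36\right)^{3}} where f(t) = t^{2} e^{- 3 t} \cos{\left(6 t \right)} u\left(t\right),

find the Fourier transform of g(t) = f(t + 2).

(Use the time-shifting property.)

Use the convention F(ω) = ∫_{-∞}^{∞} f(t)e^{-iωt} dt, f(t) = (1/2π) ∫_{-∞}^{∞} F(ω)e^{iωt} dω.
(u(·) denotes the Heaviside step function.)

F[g](ω) = \frac{2 \left(- 108 i \omega + \left(i \omega + 3\right)^{3} - 324\right) e^{2 i \omega}}{\left(\left(i \omega + 3\right)^{2} + 36\right)^{3}}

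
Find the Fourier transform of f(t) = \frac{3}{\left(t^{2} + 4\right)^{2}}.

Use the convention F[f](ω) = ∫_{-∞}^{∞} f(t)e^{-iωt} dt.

F(ω) = \frac{3 \pi \left(2 \left|{\omega}\right| + 1\right) e^{- 2 \left|{\omega}\right|}}{16}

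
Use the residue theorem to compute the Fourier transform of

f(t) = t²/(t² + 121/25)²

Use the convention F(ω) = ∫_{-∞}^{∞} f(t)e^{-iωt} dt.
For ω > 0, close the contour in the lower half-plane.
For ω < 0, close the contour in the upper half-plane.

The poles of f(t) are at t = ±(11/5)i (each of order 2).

Let g(z) = f(z)e^{-iωz}; for large |z| the factor e^{-iωz} decays in the lower half-plane when ω > 0 and in the upper half-plane when ω < 0.

Case ω > 0 (lower half-plane, clockwise contour ⇒ F(ω) = -2πi·ΣRes):
  Res_{z = - \frac{11 i}{5}} g(z) = \frac{i \left(5 - 11 \omega\right) e^{- \frac{11 \omega}{5}}}{44} (pole of order 2)
  F(ω) = -2πi·ΣRes = \frac{\pi \left(5 - 11 \omega\right) e^{- \frac{11 \omega}{5}}}{22}

Case ω < 0 (upper half-plane, counterclockwise contour ⇒ F(ω) = +2πi·ΣRes):
  Res_{z = \frac{11 i}{5}} g(z) = \frac{i \left(- 11 \omega - 5\right) e^{\frac{11 \omega}{5}}}{44} (pole of order 2)
  F(ω) = 2πi·ΣRes = \frac{\pi \left(11 \omega + 5\right) e^{\frac{11 \omega}{5}}}{22}

Both cases combine into a single formula in |ω|:

F(ω) = \frac{\pi \left(5 - 11 \left|{\omega}\right|\right) e^{- \frac{11 \left|{\omega}\right|}{5}}}{22}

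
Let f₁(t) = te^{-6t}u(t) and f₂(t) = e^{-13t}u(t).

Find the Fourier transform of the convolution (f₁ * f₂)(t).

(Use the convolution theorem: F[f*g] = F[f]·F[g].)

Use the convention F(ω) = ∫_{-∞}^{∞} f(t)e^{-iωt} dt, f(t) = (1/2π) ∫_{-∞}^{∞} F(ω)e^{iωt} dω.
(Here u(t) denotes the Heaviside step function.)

F[f₁*f₂](ω) = \frac{1}{\left(i \omega + 6\right)^{2} \left(i \omega + 13\right)}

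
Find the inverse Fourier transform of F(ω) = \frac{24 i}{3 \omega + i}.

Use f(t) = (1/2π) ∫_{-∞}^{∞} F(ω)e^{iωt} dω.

f(t) = 8 e^{\frac{t}{3}} u\left(- t\right)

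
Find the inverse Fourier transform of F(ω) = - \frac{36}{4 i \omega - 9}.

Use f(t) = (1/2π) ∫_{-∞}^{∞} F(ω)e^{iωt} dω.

f(t) = 9 e^{\frac{9 t}{4}} u\left(- t\right)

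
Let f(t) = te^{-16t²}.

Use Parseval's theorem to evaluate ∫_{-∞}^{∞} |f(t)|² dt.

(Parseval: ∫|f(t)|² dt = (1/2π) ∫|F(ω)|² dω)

∫|f(t)|² dt = \frac{\sqrt{2} \sqrt{\pi}}{512}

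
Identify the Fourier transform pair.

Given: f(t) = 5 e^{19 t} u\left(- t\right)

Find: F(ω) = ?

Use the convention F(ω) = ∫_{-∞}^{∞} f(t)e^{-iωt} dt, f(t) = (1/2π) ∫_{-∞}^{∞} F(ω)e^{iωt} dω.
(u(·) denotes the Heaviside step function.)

F(ω) = - \frac{5}{i \omega - 19}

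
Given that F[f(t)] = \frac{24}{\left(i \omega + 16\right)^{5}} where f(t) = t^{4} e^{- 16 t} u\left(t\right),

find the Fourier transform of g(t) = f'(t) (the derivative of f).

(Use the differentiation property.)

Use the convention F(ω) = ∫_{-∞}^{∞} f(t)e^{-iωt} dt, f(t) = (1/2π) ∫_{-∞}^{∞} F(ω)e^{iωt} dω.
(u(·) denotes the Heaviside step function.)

F[g](ω) = \frac{24 i \omega}{\left(i \omega + 16\right)^{5}}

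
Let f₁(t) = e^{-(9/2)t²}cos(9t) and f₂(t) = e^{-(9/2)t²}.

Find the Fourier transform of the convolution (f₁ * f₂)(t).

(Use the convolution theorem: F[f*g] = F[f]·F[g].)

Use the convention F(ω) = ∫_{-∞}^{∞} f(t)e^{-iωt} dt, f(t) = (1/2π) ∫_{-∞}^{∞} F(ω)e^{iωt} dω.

F[f₁*f₂](ω) = \frac{\pi \left(e^{2 \omega} + 1\right) e^{- \frac{\omega^{2}}{9} - \omega - \frac{9}{2}}}{9}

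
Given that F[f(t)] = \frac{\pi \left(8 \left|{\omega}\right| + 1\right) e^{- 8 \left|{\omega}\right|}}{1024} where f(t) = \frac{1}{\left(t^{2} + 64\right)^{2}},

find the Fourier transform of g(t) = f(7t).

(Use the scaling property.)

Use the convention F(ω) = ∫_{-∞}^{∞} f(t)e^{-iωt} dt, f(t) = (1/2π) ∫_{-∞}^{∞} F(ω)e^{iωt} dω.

F[g](ω) = \frac{\pi \left(8 \left|{\omega}\right| + 7\right) e^{- \frac{8 \left|{\omega}\right|}{7}}}{50176}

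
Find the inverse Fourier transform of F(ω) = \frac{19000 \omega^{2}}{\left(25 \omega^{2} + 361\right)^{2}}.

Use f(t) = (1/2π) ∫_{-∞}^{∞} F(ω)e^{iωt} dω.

f(t) = 2 \left(1 - \frac{19 \left|{t}\right|}{5}\right) e^{- \frac{19 \left|{t}\right|}{5}}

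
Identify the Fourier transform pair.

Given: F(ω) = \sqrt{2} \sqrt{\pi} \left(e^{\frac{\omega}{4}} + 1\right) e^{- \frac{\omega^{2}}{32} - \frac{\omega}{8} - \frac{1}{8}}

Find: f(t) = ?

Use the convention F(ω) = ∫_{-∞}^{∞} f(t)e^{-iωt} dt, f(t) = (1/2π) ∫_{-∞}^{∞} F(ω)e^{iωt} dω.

f(t) = 8 e^{- 8 t^{2}} \cos{\left(2 t \right)}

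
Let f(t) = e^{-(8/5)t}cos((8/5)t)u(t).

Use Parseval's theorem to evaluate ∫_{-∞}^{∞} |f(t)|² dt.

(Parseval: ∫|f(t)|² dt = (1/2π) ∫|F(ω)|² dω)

∫|f(t)|² dt = \frac{15}{64}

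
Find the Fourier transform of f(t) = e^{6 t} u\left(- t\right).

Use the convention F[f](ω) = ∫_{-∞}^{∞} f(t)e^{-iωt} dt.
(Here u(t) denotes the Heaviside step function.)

F(ω) = \frac{i}{\omega + 6 i}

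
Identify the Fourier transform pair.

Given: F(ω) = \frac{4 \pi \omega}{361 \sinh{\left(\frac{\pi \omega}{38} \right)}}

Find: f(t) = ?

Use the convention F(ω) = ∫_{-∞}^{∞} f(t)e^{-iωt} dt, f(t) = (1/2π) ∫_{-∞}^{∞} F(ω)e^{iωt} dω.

f(t) = \frac{4}{\cosh^{2}{\left(19 t \right)}}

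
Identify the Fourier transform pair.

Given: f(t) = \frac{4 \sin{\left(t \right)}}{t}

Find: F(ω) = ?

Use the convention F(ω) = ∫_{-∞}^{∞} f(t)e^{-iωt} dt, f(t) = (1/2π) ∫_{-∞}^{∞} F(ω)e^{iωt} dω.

F(ω) = \begin{cases} 4 \pi & \text{for}\: \omega > -1 \wedge \omega < 1 \\0 & \text{otherwise} \end{cases}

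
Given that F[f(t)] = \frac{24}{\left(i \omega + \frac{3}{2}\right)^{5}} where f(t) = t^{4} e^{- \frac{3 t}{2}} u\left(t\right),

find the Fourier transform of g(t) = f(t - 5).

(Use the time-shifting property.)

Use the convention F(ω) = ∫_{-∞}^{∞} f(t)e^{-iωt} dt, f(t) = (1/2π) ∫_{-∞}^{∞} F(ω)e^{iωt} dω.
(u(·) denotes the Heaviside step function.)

F[g](ω) = \frac{768 e^{- 5 i \omega}}{\left(2 i \omega + 3\right)^{5}}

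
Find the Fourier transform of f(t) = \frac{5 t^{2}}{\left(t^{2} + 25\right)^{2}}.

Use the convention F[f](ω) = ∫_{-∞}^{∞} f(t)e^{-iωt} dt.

F(ω) = \frac{\pi \left(1 - 5 \left|{\omega}\right|\right) e^{- 5 \left|{\omega}\right|}}{2}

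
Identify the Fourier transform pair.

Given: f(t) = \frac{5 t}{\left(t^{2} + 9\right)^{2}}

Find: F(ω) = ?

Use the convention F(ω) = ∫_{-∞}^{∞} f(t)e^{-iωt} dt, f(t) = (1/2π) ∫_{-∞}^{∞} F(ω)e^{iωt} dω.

F(ω) = - \frac{5 i \pi \omega e^{- 3 \left|{\omega}\right|}}{6}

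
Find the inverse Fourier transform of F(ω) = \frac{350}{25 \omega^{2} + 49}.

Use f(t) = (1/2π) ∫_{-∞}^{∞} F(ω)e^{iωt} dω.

f(t) = 5 e^{- \frac{7 \left|{t}\right|}{5}}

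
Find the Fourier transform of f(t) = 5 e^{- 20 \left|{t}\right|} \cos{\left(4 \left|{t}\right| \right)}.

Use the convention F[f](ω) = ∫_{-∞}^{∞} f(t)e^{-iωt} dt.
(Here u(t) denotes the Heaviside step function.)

F(ω) = \frac{200 \left(\omega^{2} + 416\right)}{\omega^{4} + 768 \omega^{2} + 173056}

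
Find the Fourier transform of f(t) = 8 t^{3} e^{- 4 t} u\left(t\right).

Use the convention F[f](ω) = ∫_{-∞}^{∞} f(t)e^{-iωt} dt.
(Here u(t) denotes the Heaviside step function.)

F(ω) = \frac{48}{\left(i \omega + 4\right)^{4}}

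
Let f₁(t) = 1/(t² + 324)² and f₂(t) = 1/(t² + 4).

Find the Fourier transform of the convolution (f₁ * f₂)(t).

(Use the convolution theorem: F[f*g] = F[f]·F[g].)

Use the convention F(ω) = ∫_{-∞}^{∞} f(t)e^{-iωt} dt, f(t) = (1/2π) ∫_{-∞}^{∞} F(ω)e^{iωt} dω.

F[f₁*f₂](ω) = \frac{\pi^{2} \left(18 \left|{\omega}\right| + 1\right) e^{- 20 \left|{\omega}\right|}}{23328}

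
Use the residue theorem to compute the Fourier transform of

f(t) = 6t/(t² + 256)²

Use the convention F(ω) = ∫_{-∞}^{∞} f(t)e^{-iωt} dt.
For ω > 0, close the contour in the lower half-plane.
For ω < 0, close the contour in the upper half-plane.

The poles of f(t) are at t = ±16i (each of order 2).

Let g(z) = f(z)e^{-iωz}; for large |z| the factor e^{-iωz} decays in the lower half-plane when ω > 0 and in the upper half-plane when ω < 0.

Case ω > 0 (lower half-plane, clockwise contour ⇒ F(ω) = -2πi·ΣRes):
  Res_{z = - 16 i} g(z) = \frac{3 \omega e^{- 16 \omega}}{32} (pole of order 2)
  F(ω) = -2πi·ΣRes = - \frac{3 i \pi \omega e^{- 16 \omega}}{16}

Case ω < 0 (upper half-plane, counterclockwise contour ⇒ F(ω) = +2πi·ΣRes):
  Res_{z = 16 i} g(z) = - \frac{3 \omega e^{16 \omega}}{32} (pole of order 2)
  F(ω) = 2πi·ΣRes = - \frac{3 i \pi \omega e^{16 \omega}}{16}

Both cases combine into a single formula in |ω|:

F(ω) = - \frac{3 i \pi \omega e^{- 16 \left|{\omega}\right|}}{16}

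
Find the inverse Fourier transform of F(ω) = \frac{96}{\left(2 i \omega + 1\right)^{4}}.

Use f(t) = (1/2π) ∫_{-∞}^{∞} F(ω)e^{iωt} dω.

f(t) = t^{3} e^{- \frac{t}{2}} u\left(t\right)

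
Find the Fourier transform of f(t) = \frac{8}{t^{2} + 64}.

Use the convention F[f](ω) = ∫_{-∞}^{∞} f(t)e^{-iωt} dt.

F(ω) = \pi e^{- 8 \left|{\omega}\right|}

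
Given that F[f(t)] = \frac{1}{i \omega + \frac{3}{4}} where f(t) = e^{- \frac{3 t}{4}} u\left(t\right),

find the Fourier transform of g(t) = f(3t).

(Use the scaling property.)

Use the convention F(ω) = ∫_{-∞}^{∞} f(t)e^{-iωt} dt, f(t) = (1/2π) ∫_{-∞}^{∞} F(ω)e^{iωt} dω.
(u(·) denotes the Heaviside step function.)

F[g](ω) = \frac{4}{4 i \omega + 9}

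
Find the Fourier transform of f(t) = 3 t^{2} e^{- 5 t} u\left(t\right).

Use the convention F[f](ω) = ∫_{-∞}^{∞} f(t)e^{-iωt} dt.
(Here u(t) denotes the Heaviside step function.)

F(ω) = \frac{6}{\left(i \omega + 5\right)^{3}}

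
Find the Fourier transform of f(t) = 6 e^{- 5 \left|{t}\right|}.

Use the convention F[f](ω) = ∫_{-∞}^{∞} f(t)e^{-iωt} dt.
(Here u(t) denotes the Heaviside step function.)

F(ω) = \frac{60}{\omega^{2} + 25}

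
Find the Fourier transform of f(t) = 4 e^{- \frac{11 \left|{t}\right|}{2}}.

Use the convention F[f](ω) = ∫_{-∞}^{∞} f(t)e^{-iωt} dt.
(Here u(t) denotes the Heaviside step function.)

F(ω) = \frac{176}{4 \omega^{2} + 121}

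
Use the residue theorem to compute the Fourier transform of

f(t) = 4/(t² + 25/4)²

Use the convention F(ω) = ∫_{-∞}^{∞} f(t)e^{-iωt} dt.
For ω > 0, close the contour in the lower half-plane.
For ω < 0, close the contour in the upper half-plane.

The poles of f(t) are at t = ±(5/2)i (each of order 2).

Let g(z) = f(z)e^{-iωz}; for large |z| the factor e^{-iωz} decays in the lower half-plane when ω > 0 and in the upper half-plane when ω < 0.

Case ω > 0 (lower half-plane, clockwise contour ⇒ F(ω) = -2πi·ΣRes):
  Res_{z = - \frac{5 i}{2}} g(z) = \frac{4 i \left(5 \omega + 2\right) e^{- \frac{5 \omega}{2}}}{125} (pole of order 2)
  F(ω) = -2πi·ΣRes = \frac{8 \pi \left(5 \omega + 2\right) e^{- \frac{5 \omega}{2}}}{125}

Case ω < 0 (upper half-plane, counterclockwise contour ⇒ F(ω) = +2πi·ΣRes):
  Res_{z = \frac{5 i}{2}} g(z) = \frac{4 i \left(5 \omega - 2\right) e^{\frac{5 \omega}{2}}}{125} (pole of order 2)
  F(ω) = 2πi·ΣRes = \frac{8 \pi \left(2 - 5 \omega\right) e^{\frac{5 \omega}{2}}}{125}

Both cases combine into a single formula in |ω|:

F(ω) = \frac{8 \pi \left(5 \left|{\omega}\right| + 2\right) e^{- \frac{5 \left|{\omega}\right|}{2}}}{125}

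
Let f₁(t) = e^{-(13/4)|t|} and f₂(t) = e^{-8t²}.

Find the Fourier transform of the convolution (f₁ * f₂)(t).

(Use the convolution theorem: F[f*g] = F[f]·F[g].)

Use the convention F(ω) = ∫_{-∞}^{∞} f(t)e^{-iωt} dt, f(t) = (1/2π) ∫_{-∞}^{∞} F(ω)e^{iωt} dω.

F[f₁*f₂](ω) = \frac{26 \sqrt{2} \sqrt{\pi} e^{- \frac{\omega^{2}}{32}}}{16 \omega^{2} + 169}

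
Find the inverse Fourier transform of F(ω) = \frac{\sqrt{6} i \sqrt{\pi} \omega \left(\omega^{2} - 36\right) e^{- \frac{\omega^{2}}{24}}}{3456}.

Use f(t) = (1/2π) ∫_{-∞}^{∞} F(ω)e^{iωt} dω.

f(t) = 3 t^{3} e^{- 6 t^{2}}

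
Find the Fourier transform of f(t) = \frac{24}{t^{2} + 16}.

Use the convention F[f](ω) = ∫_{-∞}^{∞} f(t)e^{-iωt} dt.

F(ω) = 6 \pi e^{- 4 \left|{\omega}\right|}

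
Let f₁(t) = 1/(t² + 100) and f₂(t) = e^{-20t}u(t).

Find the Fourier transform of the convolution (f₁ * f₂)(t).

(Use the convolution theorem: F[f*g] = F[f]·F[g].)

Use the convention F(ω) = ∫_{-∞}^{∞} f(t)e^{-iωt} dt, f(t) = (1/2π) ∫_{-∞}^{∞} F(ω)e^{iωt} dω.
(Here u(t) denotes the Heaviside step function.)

F[f₁*f₂](ω) = \frac{\pi e^{- 10 \left|{\omega}\right|}}{10 \left(i \omega + 20\right)}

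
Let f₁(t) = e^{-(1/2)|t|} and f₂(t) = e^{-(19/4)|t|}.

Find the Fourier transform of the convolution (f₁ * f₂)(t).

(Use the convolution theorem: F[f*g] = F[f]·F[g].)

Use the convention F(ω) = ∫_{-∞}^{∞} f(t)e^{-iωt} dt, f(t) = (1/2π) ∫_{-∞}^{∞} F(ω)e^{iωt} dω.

F[f₁*f₂](ω) = \frac{608}{64 \omega^{4} + 1460 \omega^{2} + 361}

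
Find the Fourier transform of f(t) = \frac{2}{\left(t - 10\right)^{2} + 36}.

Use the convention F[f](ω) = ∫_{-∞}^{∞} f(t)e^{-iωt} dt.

F(ω) = \frac{\pi e^{- 10 i \omega - 6 \left|{\omega}\right|}}{3}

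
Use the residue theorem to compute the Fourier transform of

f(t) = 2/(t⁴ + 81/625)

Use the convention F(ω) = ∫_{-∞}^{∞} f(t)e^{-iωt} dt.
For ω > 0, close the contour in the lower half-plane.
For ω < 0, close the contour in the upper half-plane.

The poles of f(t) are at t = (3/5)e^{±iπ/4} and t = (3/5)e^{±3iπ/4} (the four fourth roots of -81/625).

Let g(z) = f(z)e^{-iωz}; for large |z| the factor e^{-iωz} decays in the lower half-plane when ω > 0 and in the upper half-plane when ω < 0.

Case ω > 0 (lower half-plane, clockwise contour ⇒ F(ω) = -2πi·ΣRes):
  Res_{z = - \frac{3 \sqrt{2}}{10} - \frac{3 \sqrt{2} i}{10}} g(z) = \frac{125 \sqrt{2} i \left(1 - i\right) e^{\frac{3 \sqrt{2} \omega \left(-1 + i\right)}{10}}}{108}
  Res_{z = \frac{3 \sqrt{2}}{10} - \frac{3 \sqrt{2} i}{10}} g(z) = \frac{125 \sqrt{2} i \left(1 + i\right) e^{- \frac{3 \sqrt{2} \omega \left(1 + i\right)}{10}}}{108}
  F(ω) = -2πi·ΣRes = \frac{125 \sqrt{2} \pi \left(1 - i\right) \left(e^{\frac{3 \sqrt{2} i \omega}{5}} + i\right) e^{- \frac{3 \sqrt{2} \omega \left(1 + i\right)}{10}}}{54} = \frac{250 \pi e^{- \frac{3 \sqrt{2} \omega}{10}} \sin{\left(\frac{3 \sqrt{2} \omega}{10} + \frac{\pi}{4} \right)}}{27}

Case ω < 0 (upper half-plane, counterclockwise contour ⇒ F(ω) = +2πi·ΣRes):
  Res_{z = \frac{3 \sqrt{2}}{10} + \frac{3 \sqrt{2} i}{10}} g(z) = \frac{125 \sqrt{2} i \left(-1 + i\right) e^{\frac{3 \sqrt{2} \omega \left(1 - i\right)}{10}}}{108}
  Res_{z = - \frac{3 \sqrt{2}}{10} + \frac{3 \sqrt{2} i}{10}} g(z) = \frac{125 \sqrt{2} \left(1 - i\right) e^{\frac{3 \sqrt{2} \omega \left(1 + i\right)}{10}}}{108}
  F(ω) = 2πi·ΣRes = - \frac{125 \sqrt{2} i \pi \left(i \left(1 - i\right) e^{\frac{3 \sqrt{2} \omega \left(1 - i\right)}{10}} - \left(1 - i\right) e^{\frac{3 \sqrt{2} \omega \left(1 + i\right)}{10}}\right)}{54} = \frac{250 \pi e^{\frac{3 \sqrt{2} \omega}{10}} \cos{\left(\frac{3 \sqrt{2} \omega}{10} + \frac{\pi}{4} \right)}}{27}

Both cases combine into a single formula in |ω|:

F(ω) = \frac{250 \pi e^{- \frac{3 \sqrt{2} \left|{\omega}\right|}{10}} \sin{\left(\frac{3 \sqrt{2} \left|{\omega}\right|}{10} + \frac{\pi}{4} \right)}}{27}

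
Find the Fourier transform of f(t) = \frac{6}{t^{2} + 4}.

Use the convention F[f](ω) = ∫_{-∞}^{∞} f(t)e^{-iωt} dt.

F(ω) = 3 \pi e^{- 2 \left|{\omega}\right|}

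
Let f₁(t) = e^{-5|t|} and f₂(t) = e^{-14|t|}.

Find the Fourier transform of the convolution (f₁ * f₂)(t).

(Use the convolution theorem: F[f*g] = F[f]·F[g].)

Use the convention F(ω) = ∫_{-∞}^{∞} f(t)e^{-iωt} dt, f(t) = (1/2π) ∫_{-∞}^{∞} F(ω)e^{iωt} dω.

F[f₁*f₂](ω) = \frac{280}{\left(\omega^{2} + 25\right) \left(\omega^{2} + 196\right)}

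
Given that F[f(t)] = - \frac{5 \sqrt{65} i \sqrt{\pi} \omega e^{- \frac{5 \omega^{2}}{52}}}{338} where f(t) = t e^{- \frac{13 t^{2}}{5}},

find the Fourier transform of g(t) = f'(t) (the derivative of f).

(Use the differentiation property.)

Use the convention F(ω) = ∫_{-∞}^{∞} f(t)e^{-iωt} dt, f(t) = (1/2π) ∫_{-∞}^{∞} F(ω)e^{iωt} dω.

F[g](ω) = \frac{5 \sqrt{65} \sqrt{\pi} \omega^{2} e^{- \frac{5 \omega^{2}}{52}}}{338}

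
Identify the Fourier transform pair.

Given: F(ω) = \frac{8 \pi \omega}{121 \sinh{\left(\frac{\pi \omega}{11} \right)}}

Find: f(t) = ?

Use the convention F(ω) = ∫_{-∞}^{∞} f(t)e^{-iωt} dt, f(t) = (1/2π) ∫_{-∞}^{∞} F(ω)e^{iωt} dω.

f(t) = \frac{2}{\cosh^{2}{\left(\frac{11 t}{2} \right)}}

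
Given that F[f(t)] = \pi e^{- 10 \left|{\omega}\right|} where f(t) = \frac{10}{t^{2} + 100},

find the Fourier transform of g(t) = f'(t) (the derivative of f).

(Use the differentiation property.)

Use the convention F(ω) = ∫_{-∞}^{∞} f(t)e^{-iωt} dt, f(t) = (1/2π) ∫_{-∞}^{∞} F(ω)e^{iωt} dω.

F[g](ω) = i \pi \omega e^{- 10 \left|{\omega}\right|}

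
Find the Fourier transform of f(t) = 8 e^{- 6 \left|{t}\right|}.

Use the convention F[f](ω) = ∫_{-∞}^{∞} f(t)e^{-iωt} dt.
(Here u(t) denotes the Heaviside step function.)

F(ω) = \frac{96}{\omega^{2} + 36}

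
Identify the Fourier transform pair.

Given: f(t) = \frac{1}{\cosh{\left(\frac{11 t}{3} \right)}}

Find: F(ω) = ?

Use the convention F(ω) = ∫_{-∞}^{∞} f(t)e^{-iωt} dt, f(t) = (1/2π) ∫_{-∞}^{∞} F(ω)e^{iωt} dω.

F(ω) = \frac{3 \pi}{11 \cosh{\left(\frac{3 \pi \omega}{22} \right)}}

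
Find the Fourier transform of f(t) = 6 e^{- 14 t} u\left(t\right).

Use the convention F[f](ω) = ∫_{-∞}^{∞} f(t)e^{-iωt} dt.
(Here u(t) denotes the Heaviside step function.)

F(ω) = \frac{6}{i \omega + 14}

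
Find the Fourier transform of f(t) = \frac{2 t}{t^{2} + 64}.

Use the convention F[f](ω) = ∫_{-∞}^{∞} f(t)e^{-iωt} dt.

F(ω) = - 2 i \pi e^{- 8 \left|{\omega}\right|} \operatorname{sign}{\left(\omega \right)}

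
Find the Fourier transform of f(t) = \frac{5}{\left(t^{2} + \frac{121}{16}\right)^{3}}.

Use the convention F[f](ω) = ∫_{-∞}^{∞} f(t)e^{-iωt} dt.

F(ω) = \frac{40 \pi \left(121 \omega^{2} + 132 \left|{\omega}\right| + 48\right) e^{- \frac{11 \left|{\omega}\right|}{4}}}{161051}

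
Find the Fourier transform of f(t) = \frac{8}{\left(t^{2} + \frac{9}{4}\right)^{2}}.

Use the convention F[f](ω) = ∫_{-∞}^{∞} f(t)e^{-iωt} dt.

F(ω) = \frac{16 \pi \left(3 \left|{\omega}\right| + 2\right) e^{- \frac{3 \left|{\omega}\right|}{2}}}{27}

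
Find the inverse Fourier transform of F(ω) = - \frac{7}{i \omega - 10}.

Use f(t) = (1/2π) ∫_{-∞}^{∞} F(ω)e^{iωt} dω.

f(t) = 7 e^{10 t} u\left(- t\right)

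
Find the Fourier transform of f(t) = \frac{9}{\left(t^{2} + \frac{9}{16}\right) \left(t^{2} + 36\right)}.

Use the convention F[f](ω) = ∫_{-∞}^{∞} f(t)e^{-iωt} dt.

F(ω) = - \frac{8 \pi e^{- 6 \left|{\omega}\right|}}{189} + \frac{64 \pi e^{- \frac{3 \left|{\omega}\right|}{4}}}{189}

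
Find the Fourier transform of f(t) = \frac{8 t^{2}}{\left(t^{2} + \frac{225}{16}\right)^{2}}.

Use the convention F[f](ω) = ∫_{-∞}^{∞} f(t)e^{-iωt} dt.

F(ω) = \frac{4 \pi \left(4 - 15 \left|{\omega}\right|\right) e^{- \frac{15 \left|{\omega}\right|}{4}}}{15}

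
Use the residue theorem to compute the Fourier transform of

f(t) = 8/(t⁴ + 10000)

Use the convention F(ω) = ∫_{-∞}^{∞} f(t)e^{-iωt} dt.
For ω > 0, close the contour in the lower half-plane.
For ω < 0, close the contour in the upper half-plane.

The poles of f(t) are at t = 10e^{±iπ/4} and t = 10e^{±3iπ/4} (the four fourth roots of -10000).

Let g(z) = f(z)e^{-iωz}; for large |z| the factor e^{-iωz} decays in the lower half-plane when ω > 0 and in the upper half-plane when ω < 0.

Case ω > 0 (lower half-plane, clockwise contour ⇒ F(ω) = -2πi·ΣRes):
  Res_{z = - 5 \sqrt{2} - 5 \sqrt{2} i} g(z) = \frac{\sqrt{2} i \left(1 - i\right) e^{5 \sqrt{2} \omega \left(-1 + i\right)}}{1000}
  Res_{z = 5 \sqrt{2} - 5 \sqrt{2} i} g(z) = \frac{\sqrt{2} i \left(1 + i\right) e^{- 5 \sqrt{2} \omega \left(1 + i\right)}}{1000}
  F(ω) = -2πi·ΣRes = \frac{\sqrt{2} \pi \left(1 - i\right) \left(e^{10 \sqrt{2} i \omega} + i\right) e^{- 5 \sqrt{2} \omega \left(1 + i\right)}}{500} = \frac{\pi e^{- 5 \sqrt{2} \omega} \sin{\left(5 \sqrt{2} \omega + \frac{\pi}{4} \right)}}{125}

Case ω < 0 (upper half-plane, counterclockwise contour ⇒ F(ω) = +2πi·ΣRes):
  Res_{z = 5 \sqrt{2} + 5 \sqrt{2} i} g(z) = \frac{\sqrt{2} i \left(-1 + i\right) e^{5 \sqrt{2} \omega \left(1 - i\right)}}{1000}
  Res_{z = - 5 \sqrt{2} + 5 \sqrt{2} i} g(z) = \frac{\sqrt{2} \left(1 - i\right) e^{5 \sqrt{2} \omega \left(1 + i\right)}}{1000}
  F(ω) = 2πi·ΣRes = - \frac{\sqrt{2} i \pi \left(i \left(1 - i\right) e^{5 \sqrt{2} \omega \left(1 - i\right)} - \left(1 - i\right) e^{5 \sqrt{2} \omega \left(1 + i\right)}\right)}{500} = \frac{\pi e^{5 \sqrt{2} \omega} \cos{\left(5 \sqrt{2} \omega + \frac{\pi}{4} \right)}}{125}

Both cases combine into a single formula in |ω|:

F(ω) = \frac{\pi e^{- 5 \sqrt{2} \left|{\omega}\right|} \sin{\left(5 \sqrt{2} \left|{\omega}\right| + \frac{\pi}{4} \right)}}{125}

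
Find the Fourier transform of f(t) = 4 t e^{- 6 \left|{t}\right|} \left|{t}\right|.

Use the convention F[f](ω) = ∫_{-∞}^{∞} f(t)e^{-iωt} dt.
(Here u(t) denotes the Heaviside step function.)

F(ω) = \frac{16 i \omega \left(\omega^{2} - 108\right)}{\left(\omega^{2} + 36\right)^{3}}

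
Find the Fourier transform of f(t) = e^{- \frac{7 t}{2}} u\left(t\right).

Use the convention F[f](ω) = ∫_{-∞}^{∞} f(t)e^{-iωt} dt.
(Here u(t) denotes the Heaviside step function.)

F(ω) = \frac{2}{2 i \omega + 7}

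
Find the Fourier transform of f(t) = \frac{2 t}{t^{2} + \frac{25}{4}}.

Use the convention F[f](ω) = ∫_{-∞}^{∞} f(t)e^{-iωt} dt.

F(ω) = - 2 i \pi e^{- \frac{5 \left|{\omega}\right|}{2}} \operatorname{sign}{\left(\omega \right)}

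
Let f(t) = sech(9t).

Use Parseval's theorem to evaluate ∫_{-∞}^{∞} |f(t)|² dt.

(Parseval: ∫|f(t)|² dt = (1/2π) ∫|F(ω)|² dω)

∫|f(t)|² dt = \frac{2}{9}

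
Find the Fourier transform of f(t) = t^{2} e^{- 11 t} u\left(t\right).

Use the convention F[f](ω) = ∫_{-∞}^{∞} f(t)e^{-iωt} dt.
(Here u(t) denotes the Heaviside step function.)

F(ω) = \frac{2}{\left(i \omega + 11\right)^{3}}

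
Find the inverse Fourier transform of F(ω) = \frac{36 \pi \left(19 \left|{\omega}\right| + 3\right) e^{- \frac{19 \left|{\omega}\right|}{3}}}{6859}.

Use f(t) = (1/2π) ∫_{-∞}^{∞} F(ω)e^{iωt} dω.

f(t) = \frac{8}{\left(t^{2} + \frac{361}{9}\right)^{2}}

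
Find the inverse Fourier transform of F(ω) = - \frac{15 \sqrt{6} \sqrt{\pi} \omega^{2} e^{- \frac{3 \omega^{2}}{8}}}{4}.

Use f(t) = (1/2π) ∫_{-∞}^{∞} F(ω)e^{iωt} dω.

f(t) = 5 \left(\frac{8 t^{2}}{3} - 2\right) e^{- \frac{2 t^{2}}{3}}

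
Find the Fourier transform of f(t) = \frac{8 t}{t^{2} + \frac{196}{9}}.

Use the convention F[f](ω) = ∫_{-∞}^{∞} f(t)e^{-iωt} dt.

F(ω) = - 8 i \pi e^{- \frac{14 \left|{\omega}\right|}{3}} \operatorname{sign}{\left(\omega \right)}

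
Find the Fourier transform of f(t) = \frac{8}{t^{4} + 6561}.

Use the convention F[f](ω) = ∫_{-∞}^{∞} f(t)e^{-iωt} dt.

F(ω) = \frac{8 \pi e^{- \frac{9 \sqrt{2} \left|{\omega}\right|}{2}} \sin{\left(\frac{9 \sqrt{2} \left|{\omega}\right|}{2} + \frac{\pi}{4} \right)}}{729}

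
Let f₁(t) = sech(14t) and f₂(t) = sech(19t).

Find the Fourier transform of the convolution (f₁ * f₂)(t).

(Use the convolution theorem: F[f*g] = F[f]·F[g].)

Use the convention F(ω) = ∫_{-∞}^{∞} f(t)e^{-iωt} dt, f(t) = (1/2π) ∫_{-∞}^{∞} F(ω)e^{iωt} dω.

F[f₁*f₂](ω) = \frac{\pi^{2}}{266 \cosh{\left(\frac{\pi \omega}{38} \right)} \cosh{\left(\frac{\pi \omega}{28} \right)}}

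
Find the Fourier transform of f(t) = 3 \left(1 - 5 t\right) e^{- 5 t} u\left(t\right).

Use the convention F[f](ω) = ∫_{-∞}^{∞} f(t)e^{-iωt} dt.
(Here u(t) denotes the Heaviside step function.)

F(ω) = \frac{3 i \omega}{- \omega^{2} + 10 i \omega + 25}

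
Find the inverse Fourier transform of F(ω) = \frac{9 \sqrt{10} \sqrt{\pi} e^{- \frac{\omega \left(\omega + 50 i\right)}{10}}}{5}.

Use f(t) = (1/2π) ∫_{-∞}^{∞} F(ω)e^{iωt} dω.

f(t) = 9 e^{- \frac{5 \left(t - 5\right)^{2}}{2}}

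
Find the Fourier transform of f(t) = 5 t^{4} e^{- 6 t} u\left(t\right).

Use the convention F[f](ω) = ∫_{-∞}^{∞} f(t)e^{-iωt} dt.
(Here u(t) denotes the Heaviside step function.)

F(ω) = \frac{120}{\left(i \omega + 6\right)^{5}}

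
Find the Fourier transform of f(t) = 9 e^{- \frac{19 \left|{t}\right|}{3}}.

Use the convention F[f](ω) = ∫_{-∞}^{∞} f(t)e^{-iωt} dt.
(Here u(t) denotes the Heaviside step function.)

F(ω) = \frac{1026}{9 \omega^{2} + 361}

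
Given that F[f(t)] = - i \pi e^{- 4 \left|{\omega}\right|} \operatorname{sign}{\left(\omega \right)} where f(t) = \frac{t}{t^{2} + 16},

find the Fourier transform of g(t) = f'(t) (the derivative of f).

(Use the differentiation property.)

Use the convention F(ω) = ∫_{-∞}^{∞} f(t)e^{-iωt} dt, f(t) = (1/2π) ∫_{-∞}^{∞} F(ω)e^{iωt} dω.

F[g](ω) = \pi \omega e^{- 4 \left|{\omega}\right|} \operatorname{sign}{\left(\omega \right)}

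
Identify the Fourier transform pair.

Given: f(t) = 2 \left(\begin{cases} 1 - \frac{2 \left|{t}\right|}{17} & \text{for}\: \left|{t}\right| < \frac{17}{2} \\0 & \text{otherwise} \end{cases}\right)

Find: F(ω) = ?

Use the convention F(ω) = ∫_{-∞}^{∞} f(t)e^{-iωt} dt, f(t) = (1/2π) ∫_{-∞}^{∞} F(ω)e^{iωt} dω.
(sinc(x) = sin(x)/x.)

F(ω) = 17 \operatorname{sinc}^{2}{\left(\frac{17 \omega}{4} \right)}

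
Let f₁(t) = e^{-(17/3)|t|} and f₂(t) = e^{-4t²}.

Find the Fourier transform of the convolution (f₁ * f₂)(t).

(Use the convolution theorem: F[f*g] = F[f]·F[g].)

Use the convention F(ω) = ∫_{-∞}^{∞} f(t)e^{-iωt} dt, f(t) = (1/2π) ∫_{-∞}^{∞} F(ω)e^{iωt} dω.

F[f₁*f₂](ω) = \frac{51 \sqrt{\pi} e^{- \frac{\omega^{2}}{16}}}{9 \omega^{2} + 289}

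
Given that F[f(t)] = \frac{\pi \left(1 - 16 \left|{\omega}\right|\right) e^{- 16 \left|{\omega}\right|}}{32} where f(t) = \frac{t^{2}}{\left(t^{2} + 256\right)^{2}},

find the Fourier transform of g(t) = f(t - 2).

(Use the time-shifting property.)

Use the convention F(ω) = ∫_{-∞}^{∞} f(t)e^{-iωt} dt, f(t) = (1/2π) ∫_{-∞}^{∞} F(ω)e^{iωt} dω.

F[g](ω) = \frac{\pi \left(1 - 16 \left|{\omega}\right|\right) e^{- 2 i \omega - 16 \left|{\omega}\right|}}{32}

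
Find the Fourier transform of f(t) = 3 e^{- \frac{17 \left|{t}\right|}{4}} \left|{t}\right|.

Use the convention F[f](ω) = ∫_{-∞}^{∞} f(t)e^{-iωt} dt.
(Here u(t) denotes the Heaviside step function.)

F(ω) = \frac{96 \left(289 - 16 \omega^{2}\right)}{\left(16 \omega^{2} + 289\right)^{2}}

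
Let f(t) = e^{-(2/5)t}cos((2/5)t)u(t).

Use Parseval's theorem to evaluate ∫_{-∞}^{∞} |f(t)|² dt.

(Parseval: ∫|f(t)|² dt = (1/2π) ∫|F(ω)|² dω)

∫|f(t)|² dt = \frac{15}{16}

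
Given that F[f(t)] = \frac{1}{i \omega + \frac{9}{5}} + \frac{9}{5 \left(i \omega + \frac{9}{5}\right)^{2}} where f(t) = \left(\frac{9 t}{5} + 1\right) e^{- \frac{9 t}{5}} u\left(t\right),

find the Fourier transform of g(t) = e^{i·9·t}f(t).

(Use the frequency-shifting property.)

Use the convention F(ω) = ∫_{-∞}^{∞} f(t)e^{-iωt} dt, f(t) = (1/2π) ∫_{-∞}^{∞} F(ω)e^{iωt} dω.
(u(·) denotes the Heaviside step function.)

F[g](ω) = \frac{5 \left(- 5 i \omega - 18 + 45 i\right)}{25 \omega^{2} - 90 \omega \left(5 + i\right) + 1944 + 810 i}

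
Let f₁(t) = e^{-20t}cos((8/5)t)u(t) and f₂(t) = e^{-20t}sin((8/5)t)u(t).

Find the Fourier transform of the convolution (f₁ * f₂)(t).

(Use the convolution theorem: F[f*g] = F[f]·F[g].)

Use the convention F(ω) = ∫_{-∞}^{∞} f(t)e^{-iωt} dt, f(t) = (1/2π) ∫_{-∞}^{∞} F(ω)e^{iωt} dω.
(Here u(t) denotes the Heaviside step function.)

F[f₁*f₂](ω) = \frac{1000 \left(i \omega + 20\right)}{\left(25 \left(i \omega + 20\right)^{2} + 64\right)^{2}}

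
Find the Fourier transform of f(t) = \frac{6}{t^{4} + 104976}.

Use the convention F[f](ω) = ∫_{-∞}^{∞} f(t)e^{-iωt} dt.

F(ω) = \frac{\pi e^{- 9 \sqrt{2} \left|{\omega}\right|} \sin{\left(9 \sqrt{2} \left|{\omega}\right| + \frac{\pi}{4} \right)}}{972}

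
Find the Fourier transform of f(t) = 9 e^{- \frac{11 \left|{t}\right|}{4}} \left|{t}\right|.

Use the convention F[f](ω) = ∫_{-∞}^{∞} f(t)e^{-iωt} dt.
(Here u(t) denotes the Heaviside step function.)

F(ω) = \frac{288 \left(121 - 16 \omega^{2}\right)}{\left(16 \omega^{2} + 121\right)^{2}}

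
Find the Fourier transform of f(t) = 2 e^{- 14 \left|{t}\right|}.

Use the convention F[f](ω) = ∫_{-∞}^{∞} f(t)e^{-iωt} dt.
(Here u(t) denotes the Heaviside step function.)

F(ω) = \frac{56}{\omega^{2} + 196}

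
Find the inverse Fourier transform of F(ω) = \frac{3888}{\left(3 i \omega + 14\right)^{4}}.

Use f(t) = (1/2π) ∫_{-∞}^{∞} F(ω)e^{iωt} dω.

f(t) = 8 t^{3} e^{- \frac{14 t}{3}} u\left(t\right)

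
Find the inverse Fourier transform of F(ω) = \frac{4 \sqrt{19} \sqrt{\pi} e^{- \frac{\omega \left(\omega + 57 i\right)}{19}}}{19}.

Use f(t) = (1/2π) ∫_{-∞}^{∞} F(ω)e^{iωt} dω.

f(t) = 2 e^{- \frac{19 \left(t - 3\right)^{2}}{4}}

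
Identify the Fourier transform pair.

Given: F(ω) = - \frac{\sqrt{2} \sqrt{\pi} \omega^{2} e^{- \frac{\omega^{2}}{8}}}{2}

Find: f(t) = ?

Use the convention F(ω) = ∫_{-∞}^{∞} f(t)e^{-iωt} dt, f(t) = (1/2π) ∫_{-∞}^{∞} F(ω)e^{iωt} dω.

f(t) = 2 \left(8 t^{2} - 2\right) e^{- 2 t^{2}}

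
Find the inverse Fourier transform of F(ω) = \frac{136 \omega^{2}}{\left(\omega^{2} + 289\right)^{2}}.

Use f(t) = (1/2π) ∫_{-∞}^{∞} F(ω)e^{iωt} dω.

f(t) = 2 \left(1 - 17 \left|{t}\right|\right) e^{- 17 \left|{t}\right|}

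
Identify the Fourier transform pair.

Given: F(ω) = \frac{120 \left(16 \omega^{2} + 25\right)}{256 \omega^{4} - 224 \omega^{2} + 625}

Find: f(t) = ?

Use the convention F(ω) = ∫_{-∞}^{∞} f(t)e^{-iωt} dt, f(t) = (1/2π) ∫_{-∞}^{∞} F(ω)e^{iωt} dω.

f(t) = 5 e^{- \frac{3 \left|{t}\right|}{4}} \cos{\left(\left|{t}\right| \right)}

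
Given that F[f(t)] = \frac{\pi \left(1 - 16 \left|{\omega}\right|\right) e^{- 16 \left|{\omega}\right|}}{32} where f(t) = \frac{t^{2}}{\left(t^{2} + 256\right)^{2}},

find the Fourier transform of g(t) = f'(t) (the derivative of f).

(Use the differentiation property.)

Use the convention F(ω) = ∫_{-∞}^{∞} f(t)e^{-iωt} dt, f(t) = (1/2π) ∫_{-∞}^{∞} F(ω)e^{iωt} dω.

F[g](ω) = \frac{i \pi \omega \left(1 - 16 \left|{\omega}\right|\right) e^{- 16 \left|{\omega}\right|}}{32}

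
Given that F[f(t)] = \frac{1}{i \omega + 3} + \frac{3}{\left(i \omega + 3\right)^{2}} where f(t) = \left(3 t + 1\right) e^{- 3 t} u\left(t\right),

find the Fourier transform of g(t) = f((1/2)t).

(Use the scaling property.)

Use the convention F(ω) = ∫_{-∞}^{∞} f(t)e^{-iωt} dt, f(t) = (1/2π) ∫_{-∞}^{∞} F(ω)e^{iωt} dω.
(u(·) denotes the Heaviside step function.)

F[g](ω) = \frac{4 \left(- i \omega - 3\right)}{4 \omega^{2} - 12 i \omega - 9}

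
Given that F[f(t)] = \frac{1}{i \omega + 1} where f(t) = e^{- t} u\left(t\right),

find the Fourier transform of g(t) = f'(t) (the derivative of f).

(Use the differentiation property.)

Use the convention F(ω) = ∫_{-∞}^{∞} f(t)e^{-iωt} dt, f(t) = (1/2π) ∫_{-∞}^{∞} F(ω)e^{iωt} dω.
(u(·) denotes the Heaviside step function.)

F[g](ω) = \frac{\omega}{\omega - i}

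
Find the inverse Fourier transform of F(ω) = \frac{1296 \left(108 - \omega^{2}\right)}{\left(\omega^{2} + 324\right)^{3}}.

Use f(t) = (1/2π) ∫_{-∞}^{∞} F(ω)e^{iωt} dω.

f(t) = 6 t^{2} e^{- 18 \left|{t}\right|}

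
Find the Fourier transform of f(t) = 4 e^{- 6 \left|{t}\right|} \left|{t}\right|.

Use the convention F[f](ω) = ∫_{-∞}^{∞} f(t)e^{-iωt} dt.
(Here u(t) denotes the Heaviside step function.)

F(ω) = \frac{8 \left(36 - \omega^{2}\right)}{\left(\omega^{2} + 36\right)^{2}}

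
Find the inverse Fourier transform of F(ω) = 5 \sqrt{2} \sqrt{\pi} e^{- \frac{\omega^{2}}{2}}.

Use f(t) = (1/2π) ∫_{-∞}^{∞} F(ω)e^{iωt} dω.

f(t) = 5 e^{- \frac{t^{2}}{2}}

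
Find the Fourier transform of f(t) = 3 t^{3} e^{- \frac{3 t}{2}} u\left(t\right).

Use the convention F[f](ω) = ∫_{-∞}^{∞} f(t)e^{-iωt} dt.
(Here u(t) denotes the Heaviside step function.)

F(ω) = \frac{288}{\left(2 i \omega + 3\right)^{4}}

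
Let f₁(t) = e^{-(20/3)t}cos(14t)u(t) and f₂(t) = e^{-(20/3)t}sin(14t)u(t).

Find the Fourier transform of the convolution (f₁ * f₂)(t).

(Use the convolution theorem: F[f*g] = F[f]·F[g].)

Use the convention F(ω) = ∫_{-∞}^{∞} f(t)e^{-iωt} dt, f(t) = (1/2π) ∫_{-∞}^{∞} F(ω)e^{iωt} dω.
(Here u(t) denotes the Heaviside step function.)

F[f₁*f₂](ω) = \frac{378 \left(3 i \omega + 20\right)}{\left(\left(3 i \omega + 20\right)^{2} + 1764\right)^{2}}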